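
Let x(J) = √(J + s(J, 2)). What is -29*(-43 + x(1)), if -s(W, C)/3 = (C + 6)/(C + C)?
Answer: 1247 - 29*I*√5 ≈ 1247.0 - 64.846*I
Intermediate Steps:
s(W, C) = -3*(6 + C)/(2*C) (s(W, C) = -3*(C + 6)/(C + C) = -3*(6 + C)/(2*C))
x(J) = √(-6 + J) (x(J) = √(J + (-3/2 - 9/2)) = √(J - 6) = √(-6 + J))
-29*(-43 + x(1)) = -29*(-43 + √(-6 + 1)) = -29*(-43 + √(-5)) = -29*(-43 + I*√5) = 1247 - 29*I*√5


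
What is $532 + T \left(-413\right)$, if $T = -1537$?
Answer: $635313$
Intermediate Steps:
$532 + T \left(-413\right) = 532 - -634781 = 532 + 634781 = 635313$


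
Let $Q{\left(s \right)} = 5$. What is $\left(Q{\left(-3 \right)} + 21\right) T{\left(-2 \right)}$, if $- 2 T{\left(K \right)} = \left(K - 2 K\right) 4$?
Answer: $-104$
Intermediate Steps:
$T{\left(K \right)} = 2 K$ ($T{\left(K \right)} = - \frac{\left(K - 2 K\right) 4}{2} = - \frac{- K 4}{2} = - \frac{\left(-4\right) K}{2} = 2 K$)
$\left(Q{\left(-3 \right)} + 21\right) T{\left(-2 \right)} = \left(5 + 21\right) 2 \left(-2\right) = 26 \left(-4\right) = -104$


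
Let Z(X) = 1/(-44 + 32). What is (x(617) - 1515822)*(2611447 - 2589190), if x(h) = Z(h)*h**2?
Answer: -137774932707/4 ≈ -3.4444e+10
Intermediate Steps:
Z(X) = -1/12 (Z(X) = 1/(-12) = -1/12)
x(h) = -h**2/12
(x(617) - 1515822)*(2611447 - 2589190) = (-1/12*617**2 - 1515822)*(2611447 - 2589190) = (-1/12*380689 - 1515822)*22257 = (-380689/12 - 1515822)*22257 = -18570553/12*22257 = -137774932707/4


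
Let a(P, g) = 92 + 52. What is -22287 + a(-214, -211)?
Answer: -22143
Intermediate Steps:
a(P, g) = 144
-22287 + a(-214, -211) = -22287 + 144 = -22143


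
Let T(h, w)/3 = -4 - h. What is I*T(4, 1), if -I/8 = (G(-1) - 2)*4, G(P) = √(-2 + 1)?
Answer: -1536 + 768*I ≈ -1536.0 + 768.0*I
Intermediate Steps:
G(P) = I (G(P) = √(-1) = I)
T(h, w) = -12 - 3*h (T(h, w) = 3*(-4 - h) = -12 - 3*h)
I = 64 - 32*I (I = -8*(I - 2)*4 = -8*(-2 + I)*4 = -8*(-8 + 4*I) = 64 - 32*I ≈ 64.0 - 32.0*I)
I*T(4, 1) = (64 - 32*I)*(-12 - 3*4) = (64 - 32*I)*(-12 - 12) = (64 - 32*I)*(-24) = -1536 + 768*I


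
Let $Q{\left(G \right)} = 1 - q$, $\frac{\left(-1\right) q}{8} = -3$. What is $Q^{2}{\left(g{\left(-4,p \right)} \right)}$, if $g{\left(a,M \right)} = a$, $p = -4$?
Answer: $529$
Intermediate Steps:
$q = 24$ ($q = \left(-8\right) \left(-3\right) = 24$)
$Q{\left(G \right)} = -23$ ($Q{\left(G \right)} = 1 - 24 = -23$)
$Q^{2}{\left(g{\left(-4,p \right)} \right)} = \left(-23\right)^{2} = 529$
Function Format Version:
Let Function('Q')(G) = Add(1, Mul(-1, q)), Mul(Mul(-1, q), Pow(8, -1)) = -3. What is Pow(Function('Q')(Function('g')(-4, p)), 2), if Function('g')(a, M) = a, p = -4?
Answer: 529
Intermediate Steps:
q = 24 (q = Mul(-8, -3) = 24)
Function('Q')(G) = -23 (Function('Q')(G) = Add(1, Mul(-1, 24)) = Add(1, -24) = -23)
Pow(Function('Q')(Function('g')(-4, p)), 2) = Pow(-23, 2) = 529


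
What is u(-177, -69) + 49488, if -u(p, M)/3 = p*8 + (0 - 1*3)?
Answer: 53745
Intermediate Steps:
u(p, M) = 9 - 24*p (u(p, M) = -3*(p*8 + (0 - 1*3)) = -3*(8*p + (0 - 3)) = -3*(8*p - 3) = -3*(-3 + 8*p) = 9 - 24*p)
u(-177, -69) + 49488 = (9 - 24*(-177)) + 49488 = (9 + 4248) + 49488 = 4257 + 49488 = 53745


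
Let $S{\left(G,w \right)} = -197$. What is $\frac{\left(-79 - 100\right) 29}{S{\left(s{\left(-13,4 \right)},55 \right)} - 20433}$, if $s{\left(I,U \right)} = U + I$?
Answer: $\frac{5191}{20630} \approx 0.25162$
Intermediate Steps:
$s{\left(I,U \right)} = I + U$
$\frac{\left(-79 - 100\right) 29}{S{\left(s{\left(-13,4 \right)},55 \right)} - 20433} = \frac{\left(-79 - 100\right) 29}{-197 - 20433} = \frac{\left(-179\right) 29}{-197 - 20433} = - \frac{5191}{-20630} = \left(-5191\right) \left(- \frac{1}{20630}\right) = \frac{5191}{20630}$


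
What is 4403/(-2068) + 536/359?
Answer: -472229/742412 ≈ -0.63607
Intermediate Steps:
4403/(-2068) + 536/359 = 4403*(-1/2068) + 536*(1/359) = -4403/2068 + 536/359 = -472229/742412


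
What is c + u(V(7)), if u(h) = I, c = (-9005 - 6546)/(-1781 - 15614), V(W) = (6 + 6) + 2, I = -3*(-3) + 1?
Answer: 189501/17395 ≈ 10.894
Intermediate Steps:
I = 10 (I = 9 + 1 = 10)
V(W) = 14 (V(W) = 12 + 2 = 14)
c = 15551/17395 (c = -15551/(-17395) = -15551*(-1/17395) = 15551/17395 ≈ 0.89399)
u(h) = 10
c + u(V(7)) = 15551/17395 + 10 = 189501/17395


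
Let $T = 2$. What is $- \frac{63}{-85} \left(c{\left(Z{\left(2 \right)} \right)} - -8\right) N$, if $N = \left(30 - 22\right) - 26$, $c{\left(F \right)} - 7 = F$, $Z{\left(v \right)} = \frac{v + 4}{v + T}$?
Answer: $- \frac{18711}{85} \approx -220.13$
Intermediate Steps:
$Z{\left(v \right)} = \frac{4 + v}{2 + v}$ ($Z{\left(v \right)} = \frac{v + 4}{v + 2} = \frac{4 + v}{2 + v}$)
$c{\left(F \right)} = 7 + F$
$N = -18$ ($N = 8 - 26 = -18$)
$- \frac{63}{-85} \left(c{\left(Z{\left(2 \right)} \right)} - -8\right) N = - \frac{63}{-85} \left(\left(7 + \frac{4 + 2}{2 + 2}\right) - -8\right) \left(-18\right) = \left(-63\right) \left(- \frac{1}{85}\right) \left(\left(7 + \frac{1}{4} \cdot 6\right) + 8\right) \left(-18\right) = \frac{63 \left(\left(7 + \frac{1}{4} \cdot 6\right) + 8\right)}{85} \left(-18\right) = \frac{63 \left(\left(7 + \frac{3}{2}\right) + 8\right)}{85} \left(-18\right) = \frac{63 \left(\frac{17}{2} + 8\right)}{85} \left(-18\right) = \frac{63}{85} \cdot \frac{33}{2} \left(-18\right) = \frac{2079}{170} \left(-18\right) = - \frac{18711}{85}$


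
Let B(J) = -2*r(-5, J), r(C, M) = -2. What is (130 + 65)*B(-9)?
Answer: 780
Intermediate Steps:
B(J) = 4 (B(J) = -2*(-2) = 4)
(130 + 65)*B(-9) = (130 + 65)*4 = 195*4 = 780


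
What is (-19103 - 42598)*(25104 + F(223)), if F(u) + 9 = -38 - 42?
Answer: -1543450515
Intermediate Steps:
F(u) = -89 (F(u) = -9 + (-38 - 42) = -9 - 80 = -89)
(-19103 - 42598)*(25104 + F(223)) = (-19103 - 42598)*(25104 - 89) = -61701*25015 = -1543450515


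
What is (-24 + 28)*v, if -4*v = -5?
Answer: 5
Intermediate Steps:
v = 5/4 (v = -¼*(-5) = 5/4 ≈ 1.2500)
(-24 + 28)*v = (-24 + 28)*(5/4) = 4*(5/4) = 5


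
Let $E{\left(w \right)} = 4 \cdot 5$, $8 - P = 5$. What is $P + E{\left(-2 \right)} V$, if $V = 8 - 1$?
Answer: $143$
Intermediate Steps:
$P = 3$ ($P = 8 - 5 = 3$)
$V = 7$ ($V = 8 - 1 = 7$)
$E{\left(w \right)} = 20$
$P + E{\left(-2 \right)} V = 3 + 20 \cdot 7 = 3 + 140 = 143$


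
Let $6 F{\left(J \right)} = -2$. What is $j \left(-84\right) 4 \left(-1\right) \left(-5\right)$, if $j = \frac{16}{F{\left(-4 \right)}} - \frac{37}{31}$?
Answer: $\frac{2562000}{31} \approx 82645.0$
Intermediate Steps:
$F{\left(J \right)} = - \frac{1}{3}$ ($F{\left(J \right)} = \frac{1}{6} \left(-2\right) = - \frac{1}{3}$)
$j = - \frac{1525}{31}$ ($j = \frac{16}{- \frac{1}{3}} - \frac{37}{31} = 16 \left(-3\right) - \frac{37}{31} = -48 - \frac{37}{31} = - \frac{1525}{31} \approx -49.194$)
$j \left(-84\right) 4 \left(-1\right) \left(-5\right) = \left(- \frac{1525}{31}\right) \left(-84\right) 4 \left(-1\right) \left(-5\right) = \frac{128100 \left(\left(-4\right) \left(-5\right)\right)}{31} = \frac{128100}{31} \cdot 20 = \frac{2562000}{31}$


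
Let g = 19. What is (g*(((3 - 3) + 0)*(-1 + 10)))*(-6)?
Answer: 0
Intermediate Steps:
(g*(((3 - 3) + 0)*(-1 + 10)))*(-6) = (19*(((3 - 3) + 0)*(-1 + 10)))*(-6) = (19*((0 + 0)*9))*(-6) = (19*(0*9))*(-6) = (19*0)*(-6) = 0*(-6) = 0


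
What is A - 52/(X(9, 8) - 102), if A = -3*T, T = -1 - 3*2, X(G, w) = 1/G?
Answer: 19725/917 ≈ 21.510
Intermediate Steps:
T = -7 (T = -1 - 6 = -7)
A = 21 (A = -3*(-7) = 21)
A - 52/(X(9, 8) - 102) = 21 - 52/(1/9 - 102) = 21 - 52/(⅑ - 102) = 21 - 52/(-917/9) = 21 - 9/917*(-52) = 21 + 468/917 = 19725/917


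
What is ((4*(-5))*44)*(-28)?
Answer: 24640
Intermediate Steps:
((4*(-5))*44)*(-28) = -20*44*(-28) = -880*(-28) = 24640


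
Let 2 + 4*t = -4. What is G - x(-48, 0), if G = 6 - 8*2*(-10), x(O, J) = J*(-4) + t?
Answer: 335/2 ≈ 167.50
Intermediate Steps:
t = -3/2 (t = -1/2 + (1/4)*(-4) = -1/2 - 1 = -3/2 ≈ -1.5000)
x(O, J) = -3/2 - 4*J (x(O, J) = J*(-4) - 3/2 = -4*J - 3/2 = -3/2 - 4*J)
G = 166 (G = 6 - 16*(-10) = 6 + 160 = 166)
G - x(-48, 0) = 166 - (-3/2 - 4*0) = 166 - (-3/2 + 0) = 166 - 1*(-3/2) = 166 + 3/2 = 335/2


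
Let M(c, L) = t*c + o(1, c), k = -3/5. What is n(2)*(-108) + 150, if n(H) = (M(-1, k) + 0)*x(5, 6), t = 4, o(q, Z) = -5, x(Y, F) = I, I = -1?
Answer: -822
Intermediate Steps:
x(Y, F) = -1
k = -3/5 (k = -3*1/5 = -3/5 ≈ -0.60000)
M(c, L) = -5 + 4*c (M(c, L) = 4*c - 5 = -5 + 4*c)
n(H) = 9 (n(H) = ((-5 + 4*(-1)) + 0)*(-1) = ((-5 - 4) + 0)*(-1) = (-9 + 0)*(-1) = -9*(-1) = 9)
n(2)*(-108) + 150 = 9*(-108) + 150 = -972 + 150 = -822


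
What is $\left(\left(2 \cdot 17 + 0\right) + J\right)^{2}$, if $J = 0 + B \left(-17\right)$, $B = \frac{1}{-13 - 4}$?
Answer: $1225$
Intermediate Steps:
$B = - \frac{1}{17}$ ($B = \frac{1}{-17} = - \frac{1}{17} \approx -0.058824$)
$J = 1$ ($J = 0 - -1 = 0 + 1 = 1$)
$\left(\left(2 \cdot 17 + 0\right) + J\right)^{2} = \left(\left(2 \cdot 17 + 0\right) + 1\right)^{2} = \left(\left(34 + 0\right) + 1\right)^{2} = \left(34 + 1\right)^{2} = 35^{2} = 1225$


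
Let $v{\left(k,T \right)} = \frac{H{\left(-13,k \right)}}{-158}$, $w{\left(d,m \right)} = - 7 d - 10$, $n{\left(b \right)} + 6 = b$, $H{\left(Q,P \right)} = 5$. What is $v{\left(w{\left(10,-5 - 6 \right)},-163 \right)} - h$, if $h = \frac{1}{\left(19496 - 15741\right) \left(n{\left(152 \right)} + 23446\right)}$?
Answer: $- \frac{221469979}{6998448840} \approx -0.031646$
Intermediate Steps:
$n{\left(b \right)} = -6 + b$
$w{\left(d,m \right)} = -10 - 7 d$
$v{\left(k,T \right)} = - \frac{5}{158}$ ($v{\left(k,T \right)} = \frac{5}{-158} = 5 \left(- \frac{1}{158}\right) = - \frac{5}{158}$)
$h = \frac{1}{88587960}$ ($h = \frac{1}{\left(19496 - 15741\right) \left(\left(-6 + 152\right) + 23446\right)} = \frac{1}{3755 \left(146 + 23446\right)} = \frac{1}{3755 \cdot 23592} = \frac{1}{88587960} \approx 1.1288 \cdot 10^{-8}$)
$v{\left(w{\left(10,-5 - 6 \right)},-163 \right)} - h = - \frac{5}{158} - \frac{1}{88587960} = - \frac{221469979}{6998448840}$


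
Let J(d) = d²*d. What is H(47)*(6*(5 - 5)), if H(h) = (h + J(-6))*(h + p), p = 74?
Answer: 0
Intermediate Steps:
J(d) = d³
H(h) = (-216 + h)*(74 + h) (H(h) = (h + (-6)³)*(h + 74) = (h - 216)*(74 + h) = (-216 + h)*(74 + h))
H(47)*(6*(5 - 5)) = (-15984 + 47² - 142*47)*(6*(5 - 5)) = (-15984 + 2209 - 6674)*(6*0) = -20449*0 = 0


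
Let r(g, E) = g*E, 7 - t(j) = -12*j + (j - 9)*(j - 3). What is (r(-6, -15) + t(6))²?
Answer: 31684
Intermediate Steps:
t(j) = 7 + 12*j - (-9 + j)*(-3 + j) (t(j) = 7 - (-12*j + (j - 9)*(j - 3)) = 7 - (-12*j + (-9 + j)*(-3 + j)) = 7 + (12*j - (-9 + j)*(-3 + j)) = 7 + 12*j - (-9 + j)*(-3 + j))
r(g, E) = E*g
(r(-6, -15) + t(6))² = (-15*(-6) + (-20 - 1*6² + 24*6))² = (90 + (-20 - 1*36 + 144))² = (90 + (-20 - 36 + 144))² = (90 + 88)² = 178² = 31684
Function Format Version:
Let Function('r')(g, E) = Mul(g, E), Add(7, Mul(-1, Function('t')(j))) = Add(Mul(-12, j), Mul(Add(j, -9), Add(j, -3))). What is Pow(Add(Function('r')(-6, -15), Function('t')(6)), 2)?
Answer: 31684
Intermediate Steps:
Function('t')(j) = Add(7, Mul(12, j), Mul(-1, Add(-9, j), Add(-3, j))) (Function('t')(j) = Add(7, Mul(-1, Add(Mul(-12, j), Mul(Add(j, -9), Add(j, -3))))) = Add(7, Mul(-1, Add(Mul(-12, j), Mul(Add(-9, j), Add(-3, j))))) = Add(7, Add(Mul(12, j), Mul(-1, Add(-9, j), Add(-3, j)))) = Add(7, Mul(12, j), Mul(-1, Add(-9, j), Add(-3, j))))
Function('r')(g, E) = Mul(E, g)
Pow(Add(Function('r')(-6, -15), Function('t')(6)), 2) = Pow(Add(Mul(-15, -6), Add(-20, Mul(-1, Pow(6, 2)), Mul(24, 6))), 2) = Pow(Add(90, Add(-20, Mul(-1, 36), 144)), 2) = Pow(Add(90, Add(-20, -36, 144)), 2) = Pow(Add(90, 88), 2) = Pow(178, 2) = 31684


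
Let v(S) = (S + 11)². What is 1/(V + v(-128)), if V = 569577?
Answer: 1/583266 ≈ 1.7145e-6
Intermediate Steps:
v(S) = (11 + S)²
1/(V + v(-128)) = 1/(569577 + (11 - 128)²) = 1/(569577 + (-117)²) = 1/(569577 + 13689) = 1/583266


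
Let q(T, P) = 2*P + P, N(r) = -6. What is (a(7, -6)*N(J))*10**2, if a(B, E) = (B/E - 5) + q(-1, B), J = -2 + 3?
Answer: -8900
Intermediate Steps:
J = 1
q(T, P) = 3*P
a(B, E) = -5 + 3*B + B/E (a(B, E) = (B/E - 5) + 3*B = (-5 + B/E) + 3*B = -5 + 3*B + B/E)
(a(7, -6)*N(J))*10**2 = ((-5 + 3*7 + 7/(-6))*(-6))*10**2 = ((-5 + 21 + 7*(-1/6))*(-6))*100 = ((-5 + 21 - 7/6)*(-6))*100 = ((89/6)*(-6))*100 = -89*100 = -8900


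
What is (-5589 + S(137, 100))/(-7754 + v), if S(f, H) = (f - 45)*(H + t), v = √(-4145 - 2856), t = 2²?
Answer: -30853166/60131517 - 3979*I*√7001/60131517 ≈ -0.51309 - 0.0055367*I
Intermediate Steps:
t = 4
v = I*√7001 (v = √(-7001) = I*√7001 ≈ 83.672*I)
S(f, H) = (-45 + f)*(4 + H) (S(f, H) = (f - 45)*(H + 4) = (-45 + f)*(4 + H))
(-5589 + S(137, 100))/(-7754 + v) = (-5589 + (-180 - 45*100 + 4*137 + 100*137))/(-7754 + I*√7001) = (-5589 + (-180 - 4500 + 548 + 13700))/(-7754 + I*√7001) = (-5589 + 9568)/(-7754 + I*√7001) = 3979/(-7754 + I*√7001)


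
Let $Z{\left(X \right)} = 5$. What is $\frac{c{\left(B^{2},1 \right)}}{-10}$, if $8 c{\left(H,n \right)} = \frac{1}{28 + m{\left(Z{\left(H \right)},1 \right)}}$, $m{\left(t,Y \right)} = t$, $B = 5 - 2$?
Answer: $- \frac{1}{2640} \approx -0.00037879$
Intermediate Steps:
$B = 3$ ($B = 5 - 2 = 3$)
$c{\left(H,n \right)} = \frac{1}{264}$ ($c{\left(H,n \right)} = \frac{1}{8 \left(28 + 5\right)} = \frac{1}{8 \cdot 33} = \frac{1}{8} \cdot \frac{1}{33} = \frac{1}{264}$)
$\frac{c{\left(B^{2},1 \right)}}{-10} = \frac{1}{-10} \cdot \frac{1}{264} = \left(- \frac{1}{10}\right) \frac{1}{264} = - \frac{1}{2640}$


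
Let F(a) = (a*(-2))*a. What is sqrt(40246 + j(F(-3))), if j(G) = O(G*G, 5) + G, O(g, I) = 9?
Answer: sqrt(40237) ≈ 200.59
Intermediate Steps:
F(a) = -2*a**2 (F(a) = (-2*a)*a = -2*a**2)
j(G) = 9 + G
sqrt(40246 + j(F(-3))) = sqrt(40246 + (9 - 2*(-3)**2)) = sqrt(40246 + (9 - 2*9)) = sqrt(40246 + (9 - 18)) = sqrt(40246 - 9) = sqrt(40237)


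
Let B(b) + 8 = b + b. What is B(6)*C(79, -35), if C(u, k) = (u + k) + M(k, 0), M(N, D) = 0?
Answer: 176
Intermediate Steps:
C(u, k) = k + u (C(u, k) = (u + k) + 0 = (k + u) + 0 = k + u)
B(b) = -8 + 2*b (B(b) = -8 + (b + b) = -8 + 2*b)
B(6)*C(79, -35) = (-8 + 2*6)*(-35 + 79) = (-8 + 12)*44 = 4*44 = 176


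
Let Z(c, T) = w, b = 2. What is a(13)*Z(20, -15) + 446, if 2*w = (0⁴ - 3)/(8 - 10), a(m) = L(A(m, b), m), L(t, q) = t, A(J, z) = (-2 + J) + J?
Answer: 464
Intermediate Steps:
A(J, z) = -2 + 2*J
a(m) = -2 + 2*m
w = ¾ (w = ((0⁴ - 3)/(8 - 10))/2 = ((0 - 3)/(-2))/2 = (-3*(-½))/2 = (½)*(3/2) = ¾ ≈ 0.75000)
Z(c, T) = ¾
a(13)*Z(20, -15) + 446 = (-2 + 2*13)*(¾) + 446 = (-2 + 26)*(¾) + 446 = 24*(¾) + 446 = 18 + 446 = 464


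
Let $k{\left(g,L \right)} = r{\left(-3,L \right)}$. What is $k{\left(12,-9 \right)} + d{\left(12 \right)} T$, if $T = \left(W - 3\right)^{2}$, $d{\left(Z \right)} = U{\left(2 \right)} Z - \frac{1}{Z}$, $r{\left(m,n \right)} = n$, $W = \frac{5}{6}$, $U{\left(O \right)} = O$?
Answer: $\frac{44615}{432} \approx 103.28$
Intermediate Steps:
$W = \frac{5}{6}$ ($W = 5 \cdot \frac{1}{6} = \frac{5}{6} \approx 0.83333$)
$k{\left(g,L \right)} = L$
$d{\left(Z \right)} = - \frac{1}{Z} + 2 Z$ ($d{\left(Z \right)} = 2 Z - \frac{1}{Z} = - \frac{1}{Z} + 2 Z$)
$T = \frac{169}{36}$ ($T = \left(\frac{5}{6} - 3\right)^{2} = \left(- \frac{13}{6}\right)^{2} = \frac{169}{36} \approx 4.6944$)
$k{\left(12,-9 \right)} + d{\left(12 \right)} T = -9 + \left(- \frac{1}{12} + 2 \cdot 12\right) \frac{169}{36} = -9 + \left(\left(-1\right) \frac{1}{12} + 24\right) \frac{169}{36} = -9 + \left(- \frac{1}{12} + 24\right) \frac{169}{36} = -9 + \frac{287}{12} \cdot \frac{169}{36} = -9 + \frac{48503}{432} = \frac{44615}{432}$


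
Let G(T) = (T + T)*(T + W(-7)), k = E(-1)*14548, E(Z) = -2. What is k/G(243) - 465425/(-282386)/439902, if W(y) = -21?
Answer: -100397720314067/372293832017484 ≈ -0.26967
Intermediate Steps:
k = -29096 (k = -2*14548 = -29096)
G(T) = 2*T*(-21 + T) (G(T) = (T + T)*(T - 21) = (2*T)*(-21 + T) = 2*T*(-21 + T))
k/G(243) - 465425/(-282386)/439902 = -29096*1/(486*(-21 + 243)) - 465425/(-282386)/439902 = -29096/(2*243*222) - 465425*(-1/282386)*(1/439902) = -29096/107892 + (465425/282386)*(1/439902) = -29096*1/107892 + 465425/124222166172 = -7274/26973 + 465425/124222166172 = -100397720314067/372293832017484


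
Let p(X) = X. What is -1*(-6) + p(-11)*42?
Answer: -456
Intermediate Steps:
-1*(-6) + p(-11)*42 = -1*(-6) - 11*42 = 6 - 462 = -456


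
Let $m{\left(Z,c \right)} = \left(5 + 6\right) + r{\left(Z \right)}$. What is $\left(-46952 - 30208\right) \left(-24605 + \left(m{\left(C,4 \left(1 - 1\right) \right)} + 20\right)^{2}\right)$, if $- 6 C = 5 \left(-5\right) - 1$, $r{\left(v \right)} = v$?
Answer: $\frac{5406575480}{3} \approx 1.8022 \cdot 10^{9}$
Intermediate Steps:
$C = \frac{13}{3}$ ($C = - \frac{5 \left(-5\right) - 1}{6} = - \frac{-25 - 1}{6} = \left(- \frac{1}{6}\right) \left(-26\right) = \frac{13}{3} \approx 4.3333$)
$m{\left(Z,c \right)} = 11 + Z$ ($m{\left(Z,c \right)} = \left(5 + 6\right) + Z = 11 + Z$)
$\left(-46952 - 30208\right) \left(-24605 + \left(m{\left(C,4 \left(1 - 1\right) \right)} + 20\right)^{2}\right) = \left(-46952 - 30208\right) \left(-24605 + \left(\left(11 + \frac{13}{3}\right) + 20\right)^{2}\right) = - 77160 \left(-24605 + \left(\frac{46}{3} + 20\right)^{2}\right) = - 77160 \left(-24605 + \left(\frac{106}{3}\right)^{2}\right) = - 77160 \left(-24605 + \frac{11236}{9}\right) = \left(-77160\right) \left(- \frac{210209}{9}\right) = \frac{5406575480}{3}$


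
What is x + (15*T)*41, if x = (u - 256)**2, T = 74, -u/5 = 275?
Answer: 2705671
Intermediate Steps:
u = -1375 (u = -5*275 = -1375)
x = 2660161 (x = (-1375 - 256)**2 = (-1631)**2 = 2660161)
x + (15*T)*41 = 2660161 + (15*74)*41 = 2660161 + 1110*41 = 2660161 + 45510 = 2705671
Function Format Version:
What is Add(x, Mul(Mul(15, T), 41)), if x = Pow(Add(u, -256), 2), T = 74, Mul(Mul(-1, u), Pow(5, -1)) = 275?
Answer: 2705671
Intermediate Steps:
u = -1375 (u = Mul(-5, 275) = -1375)
x = 2660161 (x = Pow(Add(-1375, -256), 2) = Pow(-1631, 2) = 2660161)
Add(x, Mul(Mul(15, T), 41)) = Add(2660161, Mul(Mul(15, 74), 41)) = Add(2660161, Mul(1110, 41)) = Add(2660161, 45510) = 2705671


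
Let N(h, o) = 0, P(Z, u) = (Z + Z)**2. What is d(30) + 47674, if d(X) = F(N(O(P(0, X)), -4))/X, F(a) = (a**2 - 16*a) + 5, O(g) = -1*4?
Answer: 286045/6 ≈ 47674.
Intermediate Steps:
P(Z, u) = 4*Z**2 (P(Z, u) = (2*Z)**2 = 4*Z**2)
O(g) = -4
F(a) = 5 + a**2 - 16*a
d(X) = 5/X (d(X) = (5 + 0**2 - 16*0)/X = (5 + 0 + 0)/X = 5/X)
d(30) + 47674 = 5/30 + 47674 = 5*(1/30) + 47674 = 1/6 + 47674 = 286045/6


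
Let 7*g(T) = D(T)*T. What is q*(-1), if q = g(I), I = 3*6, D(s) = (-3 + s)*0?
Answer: 0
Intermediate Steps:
D(s) = 0
I = 18
g(T) = 0 (g(T) = (0*T)/7 = (⅐)*0 = 0)
q = 0
q*(-1) = 0*(-1) = 0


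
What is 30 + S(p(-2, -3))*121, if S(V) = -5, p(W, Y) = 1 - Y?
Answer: -575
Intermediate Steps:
30 + S(p(-2, -3))*121 = 30 - 5*121 = 30 - 605 = -575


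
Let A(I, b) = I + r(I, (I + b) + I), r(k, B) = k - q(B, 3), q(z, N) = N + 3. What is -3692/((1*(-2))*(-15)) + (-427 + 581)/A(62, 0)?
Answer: -107759/885 ≈ -121.76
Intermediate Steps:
q(z, N) = 3 + N
r(k, B) = -6 + k (r(k, B) = k - (3 + 3) = k - 1*6 = k - 6 = -6 + k)
A(I, b) = -6 + 2*I (A(I, b) = I + (-6 + I) = -6 + 2*I)
-3692/((1*(-2))*(-15)) + (-427 + 581)/A(62, 0) = -3692/((1*(-2))*(-15)) + (-427 + 581)/(-6 + 2*62) = -3692/((-2*(-15))) + 154/(-6 + 124) = -3692/30 + 154/118 = -3692*1/30 + 154*(1/118) = -1846/15 + 77/59 = -107759/885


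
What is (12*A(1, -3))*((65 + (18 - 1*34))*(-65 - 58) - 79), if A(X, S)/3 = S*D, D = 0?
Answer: 0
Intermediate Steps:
A(X, S) = 0 (A(X, S) = 3*(S*0) = 3*0 = 0)
(12*A(1, -3))*((65 + (18 - 1*34))*(-65 - 58) - 79) = (12*0)*((65 + (18 - 1*34))*(-65 - 58) - 79) = 0*((65 + (18 - 34))*(-123) - 79) = 0*((65 - 16)*(-123) - 79) = 0*(49*(-123) - 79) = 0*(-6027 - 79) = 0*(-6106) = 0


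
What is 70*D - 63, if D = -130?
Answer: -9163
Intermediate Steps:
70*D - 63 = 70*(-130) - 63 = -9100 - 63 = -9163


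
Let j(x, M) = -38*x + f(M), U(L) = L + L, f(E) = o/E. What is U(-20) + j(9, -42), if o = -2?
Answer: -8021/21 ≈ -381.95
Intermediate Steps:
f(E) = -2/E
U(L) = 2*L
j(x, M) = -38*x - 2/M
U(-20) + j(9, -42) = 2*(-20) + (-38*9 - 2/(-42)) = -40 + (-342 - 2*(-1/42)) = -40 + (-342 + 1/21) = -40 - 7181/21 = -8021/21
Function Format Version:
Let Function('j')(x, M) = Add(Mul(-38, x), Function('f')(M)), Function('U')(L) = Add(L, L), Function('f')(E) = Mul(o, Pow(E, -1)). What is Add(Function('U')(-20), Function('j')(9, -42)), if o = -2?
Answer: Rational(-8021, 21) ≈ -381.95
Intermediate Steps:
Function('f')(E) = Mul(-2, Pow(E, -1))
Function('U')(L) = Mul(2, L)
Function('j')(x, M) = Add(Mul(-38, x), Mul(-2, Pow(M, -1)))
Add(Function('U')(-20), Function('j')(9, -42)) = Add(Mul(2, -20), Add(Mul(-38, 9), Mul(-2, Pow(-42, -1)))) = Add(-40, Add(-342, Mul(-2, Rational(-1, 42)))) = Add(-40, Add(-342, Rational(1, 21))) = Add(-40, Rational(-7181, 21)) = Rational(-8021, 21)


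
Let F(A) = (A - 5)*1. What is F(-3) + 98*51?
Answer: 4990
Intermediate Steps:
F(A) = -5 + A (F(A) = (-5 + A)*1 = -5 + A)
F(-3) + 98*51 = (-5 - 3) + 98*51 = -8 + 4998 = 4990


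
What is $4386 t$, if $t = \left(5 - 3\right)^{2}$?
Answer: $17544$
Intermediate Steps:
$t = 4$ ($t = 2^{2} = 4$)
$4386 t = 4386 \cdot 4 = 17544$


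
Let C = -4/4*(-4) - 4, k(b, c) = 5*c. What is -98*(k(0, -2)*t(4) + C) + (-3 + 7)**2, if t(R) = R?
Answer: 3936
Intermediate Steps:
C = 0 (C = -4*1/4*(-4) - 4 = -1*(-4) - 4 = 4 - 4 = 0)
-98*(k(0, -2)*t(4) + C) + (-3 + 7)**2 = -98*((5*(-2))*4 + 0) + (-3 + 7)**2 = -98*(-10*4 + 0) + 4**2 = -98*(-40 + 0) + 16 = -98*(-40) + 16 = 3920 + 16 = 3936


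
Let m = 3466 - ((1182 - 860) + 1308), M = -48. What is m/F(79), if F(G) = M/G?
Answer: -12087/4 ≈ -3021.8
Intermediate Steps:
m = 1836 (m = 3466 - (322 + 1308) = 3466 - 1*1630 = 3466 - 1630 = 1836)
F(G) = -48/G
m/F(79) = 1836/((-48/79)) = 1836/((-48*1/79)) = 1836/(-48/79) = 1836*(-79/48) = -12087/4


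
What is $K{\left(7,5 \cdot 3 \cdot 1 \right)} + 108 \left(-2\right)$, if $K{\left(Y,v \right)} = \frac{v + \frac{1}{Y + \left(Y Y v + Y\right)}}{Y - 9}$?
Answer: $- \frac{167402}{749} \approx -223.5$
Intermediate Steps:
$K{\left(Y,v \right)} = \frac{v + \frac{1}{2 Y + v Y^{2}}}{-9 + Y}$ ($K{\left(Y,v \right)} = \frac{v + \frac{1}{Y + \left(Y^{2} v + Y\right)}}{-9 + Y} = \frac{v + \frac{1}{Y + \left(v Y^{2} + Y\right)}}{-9 + Y} = \frac{v + \frac{1}{Y + \left(Y + v Y^{2}\right)}}{-9 + Y} = \frac{v + \frac{1}{2 Y + v Y^{2}}}{-9 + Y}$)
$K{\left(7,5 \cdot 3 \cdot 1 \right)} + 108 \left(-2\right) = \frac{1 + 7^{2} \left(5 \cdot 3 \cdot 1\right)^{2} + 2 \cdot 7 \cdot 5 \cdot 3 \cdot 1}{7 \left(-18 + 2 \cdot 7 + 5 \cdot 3 \cdot 1 \cdot 7^{2} - 63 \cdot 5 \cdot 3 \cdot 1\right)} + 108 \left(-2\right) = \frac{1 + 49 \left(15 \cdot 1\right)^{2} + 2 \cdot 7 \cdot 15 \cdot 1}{7 \left(-18 + 14 + 15 \cdot 1 \cdot 49 - 63 \cdot 15 \cdot 1\right)} - 216 = \frac{1 + 49 \cdot 15^{2} + 2 \cdot 7 \cdot 15}{7 \left(-18 + 14 + 15 \cdot 49 - 63 \cdot 15\right)} - 216 = \frac{1 + 49 \cdot 225 + 210}{7 \left(-18 + 14 + 735 - 945\right)} - 216 = \frac{1 + 11025 + 210}{7 \left(-214\right)} - 216 = \frac{1}{7} \left(- \frac{1}{214}\right) 11236 - 216 = - \frac{5618}{749} - 216 = - \frac{167402}{749}$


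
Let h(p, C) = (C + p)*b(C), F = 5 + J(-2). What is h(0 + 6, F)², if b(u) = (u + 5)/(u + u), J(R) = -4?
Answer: 441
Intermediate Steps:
F = 1 (F = 5 - 4 = 1)
b(u) = (5 + u)/(2*u) (b(u) = (5 + u)/((2*u)) = (5 + u)*(1/(2*u)) = (5 + u)/(2*u))
h(p, C) = (5 + C)*(C + p)/(2*C) (h(p, C) = (C + p)*((5 + C)/(2*C)) = (5 + C)*(C + p)/(2*C))
h(0 + 6, F)² = ((½)*(5 + 1)*(1 + (0 + 6))/1)² = ((½)*1*6*(1 + 6))² = ((½)*1*6*7)² = 21² = 441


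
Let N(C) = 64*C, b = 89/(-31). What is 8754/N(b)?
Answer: -135687/2848 ≈ -47.643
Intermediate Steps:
b = -89/31 (b = 89*(-1/31) = -89/31 ≈ -2.8710)
8754/N(b) = 8754/((64*(-89/31))) = 8754/(-5696/31) = 8754*(-31/5696) = -135687/2848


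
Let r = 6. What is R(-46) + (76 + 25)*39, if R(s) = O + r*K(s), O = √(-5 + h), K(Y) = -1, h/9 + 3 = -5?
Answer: 3933 + I*√77 ≈ 3933.0 + 8.775*I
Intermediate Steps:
h = -72 (h = -27 + 9*(-5) = -27 - 45 = -72)
O = I*√77 (O = √(-5 - 72) = √(-77) = I*√77 ≈ 8.775*I)
R(s) = -6 + I*√77 (R(s) = I*√77 + 6*(-1) = I*√77 - 6 = -6 + I*√77)
R(-46) + (76 + 25)*39 = (-6 + I*√77) + (76 + 25)*39 = (-6 + I*√77) + 101*39 = (-6 + I*√77) + 3939 = 3933 + I*√77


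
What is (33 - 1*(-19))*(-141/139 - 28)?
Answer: -209716/139 ≈ -1508.7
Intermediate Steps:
(33 - 1*(-19))*(-141/139 - 28) = (33 + 19)*(-141*1/139 - 28) = 52*(-141/139 - 28) = 52*(-4033/139) = -209716/139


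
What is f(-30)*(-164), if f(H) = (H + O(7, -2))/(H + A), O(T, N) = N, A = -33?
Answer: -5248/63 ≈ -83.302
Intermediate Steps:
f(H) = (-2 + H)/(-33 + H) (f(H) = (H - 2)/(H - 33) = (-2 + H)/(-33 + H))
f(-30)*(-164) = ((-2 - 30)/(-33 - 30))*(-164) = (-32/(-63))*(-164) = -1/63*(-32)*(-164) = (32/63)*(-164) = -5248/63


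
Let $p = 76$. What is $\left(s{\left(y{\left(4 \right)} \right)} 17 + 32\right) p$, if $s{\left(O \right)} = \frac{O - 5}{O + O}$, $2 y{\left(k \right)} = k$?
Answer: $1463$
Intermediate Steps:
$y{\left(k \right)} = \frac{k}{2}$
$s{\left(O \right)} = \frac{-5 + O}{2 O}$
$\left(s{\left(y{\left(4 \right)} \right)} 17 + 32\right) p = \left(\frac{-5 + \frac{1}{2} \cdot 4}{2 \cdot \frac{1}{2} \cdot 4} \cdot 17 + 32\right) 76 = \left(\frac{-5 + 2}{2 \cdot 2} \cdot 17 + 32\right) 76 = \left(\frac{1}{2} \cdot \frac{1}{2} \left(-3\right) 17 + 32\right) 76 = \left(\left(- \frac{3}{4}\right) 17 + 32\right) 76 = \left(- \frac{51}{4} + 32\right) 76 = \frac{77}{4} \cdot 76 = 1463$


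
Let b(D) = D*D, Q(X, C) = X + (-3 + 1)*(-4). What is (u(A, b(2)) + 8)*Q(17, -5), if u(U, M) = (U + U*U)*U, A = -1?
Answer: 200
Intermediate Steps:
Q(X, C) = 8 + X (Q(X, C) = X - 2*(-4) = X + 8 = 8 + X)
b(D) = D²
u(U, M) = U*(U + U²) (u(U, M) = (U + U²)*U = U*(U + U²))
(u(A, b(2)) + 8)*Q(17, -5) = ((-1)²*(1 - 1) + 8)*(8 + 17) = (1*0 + 8)*25 = (0 + 8)*25 = 8*25 = 200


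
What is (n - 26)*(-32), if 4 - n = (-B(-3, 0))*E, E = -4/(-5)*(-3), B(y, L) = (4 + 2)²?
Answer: 17344/5 ≈ 3468.8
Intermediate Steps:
B(y, L) = 36 (B(y, L) = 6² = 36)
E = -12/5 (E = -4*(-⅕)*(-3) = (⅘)*(-3) = -12/5 ≈ -2.4000)
n = -412/5 (n = 4 - (-1*36)*(-12)/5 = 4 - (-36)*(-12)/5 = 4 - 1*432/5 = 4 - 432/5 = -412/5 ≈ -82.400)
(n - 26)*(-32) = (-412/5 - 26)*(-32) = -542/5*(-32) = 17344/5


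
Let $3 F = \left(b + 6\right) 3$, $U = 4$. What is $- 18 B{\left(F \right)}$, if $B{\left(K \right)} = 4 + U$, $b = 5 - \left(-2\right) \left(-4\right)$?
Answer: $-144$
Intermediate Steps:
$b = -3$ ($b = 5 - 8 = -3$)
$F = 3$ ($F = \frac{\left(-3 + 6\right) 3}{3} = \frac{3 \cdot 3}{3} = \frac{1}{3} \cdot 9 = 3$)
$B{\left(K \right)} = 8$ ($B{\left(K \right)} = 4 + 4 = 8$)
$- 18 B{\left(F \right)} = \left(-18\right) 8 = -144$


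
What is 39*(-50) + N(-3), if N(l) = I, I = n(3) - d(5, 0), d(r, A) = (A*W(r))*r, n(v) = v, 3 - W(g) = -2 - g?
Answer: -1947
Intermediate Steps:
W(g) = 5 + g (W(g) = 3 - (-2 - g) = 3 + (2 + g) = 5 + g)
d(r, A) = A*r*(5 + r) (d(r, A) = (A*(5 + r))*r = A*r*(5 + r))
I = 3 (I = 3 - 0*5*(5 + 5) = 3 - 0*5*10 = 3 - 1*0 = 3 + 0 = 3)
N(l) = 3
39*(-50) + N(-3) = 39*(-50) + 3 = -1950 + 3 = -1947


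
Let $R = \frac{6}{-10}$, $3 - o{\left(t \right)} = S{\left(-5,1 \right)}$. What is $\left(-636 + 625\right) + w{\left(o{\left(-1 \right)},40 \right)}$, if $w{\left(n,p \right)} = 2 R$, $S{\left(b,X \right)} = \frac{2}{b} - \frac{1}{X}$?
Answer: $- \frac{61}{5} \approx -12.2$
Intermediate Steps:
$S{\left(b,X \right)} = - \frac{1}{X} + \frac{2}{b}$
$o{\left(t \right)} = \frac{22}{5}$ ($o{\left(t \right)} = 3 - \left(- 1^{-1} + \frac{2}{-5}\right) = 3 - \left(\left(-1\right) 1 + 2 \left(- \frac{1}{5}\right)\right) = 3 - \left(-1 - \frac{2}{5}\right) = 3 - - \frac{7}{5} = 3 + \frac{7}{5} = \frac{22}{5}$)
$R = - \frac{3}{5}$ ($R = 6 \left(- \frac{1}{10}\right) = - \frac{3}{5} \approx -0.6$)
$w{\left(n,p \right)} = - \frac{6}{5}$ ($w{\left(n,p \right)} = 2 \left(- \frac{3}{5}\right) = - \frac{6}{5}$)
$\left(-636 + 625\right) + w{\left(o{\left(-1 \right)},40 \right)} = \left(-636 + 625\right) - \frac{6}{5} = -11 - \frac{6}{5} = - \frac{61}{5}$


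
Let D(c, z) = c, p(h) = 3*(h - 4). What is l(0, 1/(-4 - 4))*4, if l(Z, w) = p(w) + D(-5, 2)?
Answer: -139/2 ≈ -69.500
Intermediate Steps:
p(h) = -12 + 3*h (p(h) = 3*(-4 + h) = -12 + 3*h)
l(Z, w) = -17 + 3*w (l(Z, w) = (-12 + 3*w) - 5 = -17 + 3*w)
l(0, 1/(-4 - 4))*4 = (-17 + 3/(-4 - 4))*4 = (-17 + 3/(-8))*4 = (-17 + 3*(-⅛))*4 = (-17 - 3/8)*4 = -139/8*4 = -139/2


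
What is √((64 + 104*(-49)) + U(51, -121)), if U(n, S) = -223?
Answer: I*√5255 ≈ 72.491*I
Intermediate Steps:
√((64 + 104*(-49)) + U(51, -121)) = √((64 + 104*(-49)) - 223) = √((64 - 5096) - 223) = √(-5032 - 223) = √(-5255) = I*√5255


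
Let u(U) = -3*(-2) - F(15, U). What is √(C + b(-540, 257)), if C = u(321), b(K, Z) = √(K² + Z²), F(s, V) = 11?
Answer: √(-5 + √357649) ≈ 24.352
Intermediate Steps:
u(U) = -5 (u(U) = -3*(-2) - 1*11 = 6 - 11 = -5)
C = -5
√(C + b(-540, 257)) = √(-5 + √((-540)² + 257²)) = √(-5 + √(291600 + 66049)) = √(-5 + √357649)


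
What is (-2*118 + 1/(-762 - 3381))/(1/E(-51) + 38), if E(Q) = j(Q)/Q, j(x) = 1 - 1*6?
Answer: -4888745/998463 ≈ -4.8963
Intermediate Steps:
j(x) = -5 (j(x) = 1 - 6 = -5)
E(Q) = -5/Q
(-2*118 + 1/(-762 - 3381))/(1/E(-51) + 38) = (-2*118 + 1/(-762 - 3381))/(1/(-5/(-51)) + 38) = (-236 + 1/(-4143))/(1/(-5*(-1/51)) + 38) = (-236 - 1/4143)/(1/(5/51) + 38) = -977749/(4143*(51/5 + 38)) = -977749/(4143*241/5) = -977749/4143*5/241 = -4888745/998463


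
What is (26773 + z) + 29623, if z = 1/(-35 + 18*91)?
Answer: 90402789/1603 ≈ 56396.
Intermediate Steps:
z = 1/1603 (z = 1/(-35 + 1638) = 1/1603 ≈ 0.00062383)
(26773 + z) + 29623 = (26773 + 1/1603) + 29623 = 42917120/1603 + 29623 = 90402789/1603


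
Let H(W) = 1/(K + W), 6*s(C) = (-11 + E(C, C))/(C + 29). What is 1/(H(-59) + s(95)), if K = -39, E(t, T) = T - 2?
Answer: 18228/1823 ≈ 9.9989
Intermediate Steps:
E(t, T) = -2 + T
s(C) = (-13 + C)/(6*(29 + C)) (s(C) = ((-11 + (-2 + C))/(C + 29))/6 = ((-13 + C)/(29 + C))/6 = (-13 + C)/(6*(29 + C)))
H(W) = 1/(-39 + W)
1/(H(-59) + s(95)) = 1/(1/(-39 - 59) + (-13 + 95)/(6*(29 + 95))) = 1/(1/(-98) + (⅙)*82/124) = 1/(-1/98 + (⅙)*(1/124)*82) = 1/(-1/98 + 41/372) = 1/(1823/18228) = 18228/1823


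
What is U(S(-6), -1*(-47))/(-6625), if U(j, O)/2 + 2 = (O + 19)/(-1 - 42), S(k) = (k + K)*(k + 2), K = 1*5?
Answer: 304/284875 ≈ 0.0010671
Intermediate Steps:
K = 5
S(k) = (2 + k)*(5 + k) (S(k) = (k + 5)*(k + 2) = (5 + k)*(2 + k) = (2 + k)*(5 + k))
U(j, O) = -210/43 - 2*O/43 (U(j, O) = -4 + 2*((O + 19)/(-1 - 42)) = -4 + 2*((19 + O)/(-43)) = -4 + 2*((19 + O)*(-1/43)) = -4 + 2*(-19/43 - O/43) = -4 + (-38/43 - 2*O/43) = -210/43 - 2*O/43)
U(S(-6), -1*(-47))/(-6625) = (-210/43 - (-2)*(-47)/43)/(-6625) = (-210/43 - 2/43*47)*(-1/6625) = (-210/43 - 94/43)*(-1/6625) = -304/43*(-1/6625) = 304/284875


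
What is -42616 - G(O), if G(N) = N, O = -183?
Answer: -42433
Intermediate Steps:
-42616 - G(O) = -42616 - 1*(-183) = -42616 + 183 = -42433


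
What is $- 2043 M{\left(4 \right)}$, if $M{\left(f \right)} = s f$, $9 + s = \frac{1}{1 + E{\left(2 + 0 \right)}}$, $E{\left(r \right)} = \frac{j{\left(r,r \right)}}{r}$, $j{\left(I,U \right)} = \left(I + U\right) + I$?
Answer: $71505$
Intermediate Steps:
$j{\left(I,U \right)} = U + 2 I$
$E{\left(r \right)} = 3$ ($E{\left(r \right)} = \frac{r + 2 r}{r} = \frac{3 r}{r} = 3$)
$s = - \frac{35}{4}$ ($s = -9 + \frac{1}{1 + 3} = -9 + \frac{1}{4} = - \frac{35}{4} \approx -8.75$)
$M{\left(f \right)} = - \frac{35 f}{4}$
$- 2043 M{\left(4 \right)} = - 2043 \left(\left(- \frac{35}{4}\right) 4\right) = \left(-2043\right) \left(-35\right) = 71505$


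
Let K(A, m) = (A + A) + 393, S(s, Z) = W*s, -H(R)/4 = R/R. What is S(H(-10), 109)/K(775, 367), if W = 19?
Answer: -76/1943 ≈ -0.039115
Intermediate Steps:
H(R) = -4 (H(R) = -4*R/R = -4*1 = -4)
S(s, Z) = 19*s
K(A, m) = 393 + 2*A (K(A, m) = 2*A + 393 = 393 + 2*A)
S(H(-10), 109)/K(775, 367) = (19*(-4))/(393 + 2*775) = -76/(393 + 1550) = -76/1943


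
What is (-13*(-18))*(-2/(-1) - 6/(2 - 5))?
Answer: 936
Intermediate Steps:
(-13*(-18))*(-2/(-1) - 6/(2 - 5)) = 234*(-2*(-1) - 6/(-3)) = 234*(2 - 6*(-⅓)) = 234*(2 + 2) = 234*4 = 936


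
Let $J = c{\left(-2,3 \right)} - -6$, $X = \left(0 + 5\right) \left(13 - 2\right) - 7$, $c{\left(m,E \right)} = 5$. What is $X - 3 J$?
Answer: $15$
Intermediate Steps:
$X = 48$ ($X = 5 \cdot 11 - 7 = 55 - 7 = 48$)
$J = 11$ ($J = 5 - -6 = 5 + 6 = 11$)
$X - 3 J = 48 - 33 = 15$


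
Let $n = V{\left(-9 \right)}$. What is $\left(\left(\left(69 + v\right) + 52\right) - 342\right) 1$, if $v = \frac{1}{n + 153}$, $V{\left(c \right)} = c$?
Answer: $- \frac{31823}{144} \approx -220.99$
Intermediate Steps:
$n = -9$
$v = \frac{1}{144}$ ($v = \frac{1}{-9 + 153} = \frac{1}{144} \approx 0.0069444$)
$\left(\left(\left(69 + v\right) + 52\right) - 342\right) 1 = \left(\left(\left(69 + \frac{1}{144}\right) + 52\right) - 342\right) 1 = \left(\left(\frac{9937}{144} + 52\right) - 342\right) 1 = \left(\frac{17425}{144} - 342\right) 1 = \left(- \frac{31823}{144}\right) 1 = - \frac{31823}{144}$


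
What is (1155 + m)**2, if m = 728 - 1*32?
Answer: 3426201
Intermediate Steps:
m = 696 (m = 728 - 32 = 696)
(1155 + m)**2 = (1155 + 696)**2 = 1851**2 = 3426201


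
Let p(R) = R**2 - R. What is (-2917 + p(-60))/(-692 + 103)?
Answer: -743/589 ≈ -1.2615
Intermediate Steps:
(-2917 + p(-60))/(-692 + 103) = (-2917 - 60*(-1 - 60))/(-692 + 103) = (-2917 - 60*(-61))/(-589) = (-2917 + 3660)*(-1/589) = 743*(-1/589) = -743/589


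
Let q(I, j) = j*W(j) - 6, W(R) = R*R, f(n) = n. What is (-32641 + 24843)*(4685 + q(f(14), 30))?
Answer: -247032842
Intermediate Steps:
W(R) = R²
q(I, j) = -6 + j³ (q(I, j) = j*j² - 6 = j³ - 6 = -6 + j³)
(-32641 + 24843)*(4685 + q(f(14), 30)) = (-32641 + 24843)*(4685 + (-6 + 30³)) = -7798*(4685 + (-6 + 27000)) = -7798*(4685 + 26994) = -7798*31679 = -247032842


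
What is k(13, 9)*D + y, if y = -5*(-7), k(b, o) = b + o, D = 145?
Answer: 3225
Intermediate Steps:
y = 35
k(13, 9)*D + y = (13 + 9)*145 + 35 = 22*145 + 35 = 3190 + 35 = 3225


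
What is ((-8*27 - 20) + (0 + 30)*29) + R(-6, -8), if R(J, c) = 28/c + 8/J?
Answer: 3775/6 ≈ 629.17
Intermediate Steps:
R(J, c) = 8/J + 28/c
((-8*27 - 20) + (0 + 30)*29) + R(-6, -8) = ((-8*27 - 20) + (0 + 30)*29) + (8/(-6) + 28/(-8)) = ((-216 - 20) + 30*29) + (8*(-⅙) + 28*(-⅛)) = (-236 + 870) + (-4/3 - 7/2) = 634 - 29/6 = 3775/6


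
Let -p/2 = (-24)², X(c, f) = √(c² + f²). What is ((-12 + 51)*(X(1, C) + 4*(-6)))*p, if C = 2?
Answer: 1078272 - 44928*√5 ≈ 9.7781e+5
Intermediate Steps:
p = -1152 (p = -2*(-24)² = -2*576 = -1152)
((-12 + 51)*(X(1, C) + 4*(-6)))*p = ((-12 + 51)*(√(1² + 2²) + 4*(-6)))*(-1152) = (39*(√(1 + 4) - 24))*(-1152) = (39*(√5 - 24))*(-1152) = (39*(-24 + √5))*(-1152) = (-936 + 39*√5)*(-1152) = 1078272 - 44928*√5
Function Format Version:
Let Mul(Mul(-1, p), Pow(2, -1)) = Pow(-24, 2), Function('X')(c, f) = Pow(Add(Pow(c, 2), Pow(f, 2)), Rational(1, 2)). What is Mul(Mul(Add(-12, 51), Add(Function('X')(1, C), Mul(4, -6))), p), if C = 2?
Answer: Add(1078272, Mul(-44928, Pow(5, Rational(1, 2)))) ≈ 9.7781e+5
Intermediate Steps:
p = -1152 (p = Mul(-2, Pow(-24, 2)) = Mul(-2, 576) = -1152)
Mul(Mul(Add(-12, 51), Add(Function('X')(1, C), Mul(4, -6))), p) = Mul(Mul(Add(-12, 51), Add(Pow(Add(Pow(1, 2), Pow(2, 2)), Rational(1, 2)), Mul(4, -6))), -1152) = Mul(Mul(39, Add(Pow(Add(1, 4), Rational(1, 2)), -24)), -1152) = Mul(Mul(39, Add(Pow(5, Rational(1, 2)), -24)), -1152) = Mul(Mul(39, Add(-24, Pow(5, Rational(1, 2)))), -1152) = Mul(Add(-936, Mul(39, Pow(5, Rational(1, 2)))), -1152) = Add(1078272, Mul(-44928, Pow(5, Rational(1, 2))))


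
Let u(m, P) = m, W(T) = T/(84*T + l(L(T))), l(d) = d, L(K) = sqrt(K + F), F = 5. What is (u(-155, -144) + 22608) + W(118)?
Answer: 735318334643/32749207 - 118*sqrt(123)/98247621 ≈ 22453.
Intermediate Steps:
L(K) = sqrt(5 + K) (L(K) = sqrt(K + 5) = sqrt(5 + K))
W(T) = T/(sqrt(5 + T) + 84*T) (W(T) = T/(84*T + sqrt(5 + T)) = T/(sqrt(5 + T) + 84*T))
(u(-155, -144) + 22608) + W(118) = (-155 + 22608) + 118/(sqrt(5 + 118) + 84*118) = 22453 + 118/(sqrt(123) + 9912) = 22453 + 118/(9912 + sqrt(123))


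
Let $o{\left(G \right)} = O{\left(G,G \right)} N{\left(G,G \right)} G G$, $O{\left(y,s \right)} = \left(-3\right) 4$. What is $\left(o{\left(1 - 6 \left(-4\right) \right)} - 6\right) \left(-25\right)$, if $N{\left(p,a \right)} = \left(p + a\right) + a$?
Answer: $14062650$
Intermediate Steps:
$O{\left(y,s \right)} = -12$
$N{\left(p,a \right)} = p + 2 a$ ($N{\left(p,a \right)} = \left(a + p\right) + a = p + 2 a$)
$o{\left(G \right)} = - 36 G^{3}$ ($o{\left(G \right)} = - 12 \left(G + 2 G\right) G G = - 12 \cdot 3 G G^{2} = - 36 G G^{2} = - 36 G^{3}$)
$\left(o{\left(1 - 6 \left(-4\right) \right)} - 6\right) \left(-25\right) = \left(- 36 \left(1 - 6 \left(-4\right)\right)^{3} - 6\right) \left(-25\right) = \left(- 36 \left(1 - -24\right)^{3} - 6\right) \left(-25\right) = \left(- 36 \left(1 + 24\right)^{3} - 6\right) \left(-25\right) = \left(- 36 \cdot 25^{3} - 6\right) \left(-25\right) = \left(\left(-36\right) 15625 - 6\right) \left(-25\right) = \left(-562500 - 6\right) \left(-25\right) = \left(-562506\right) \left(-25\right) = 14062650$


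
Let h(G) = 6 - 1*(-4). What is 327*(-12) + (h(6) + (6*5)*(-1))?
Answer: -3944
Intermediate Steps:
h(G) = 10 (h(G) = 6 + 4 = 10)
327*(-12) + (h(6) + (6*5)*(-1)) = 327*(-12) + (10 + (6*5)*(-1)) = -3924 + (10 + 30*(-1)) = -3924 + (10 - 30) = -3924 - 20 = -3944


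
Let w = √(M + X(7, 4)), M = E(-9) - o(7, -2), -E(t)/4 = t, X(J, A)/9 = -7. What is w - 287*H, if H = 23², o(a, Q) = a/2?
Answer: -151823 + I*√122/2 ≈ -1.5182e+5 + 5.5227*I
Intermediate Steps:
o(a, Q) = a/2
X(J, A) = -63 (X(J, A) = 9*(-7) = -63)
E(t) = -4*t
H = 529
M = 65/2 (M = -4*(-9) - 7/2 = 36 - 1*7/2 = 36 - 7/2 = 65/2 ≈ 32.500)
w = I*√122/2 (w = √(65/2 - 63) = √(-61/2) = I*√122/2 ≈ 5.5227*I)
w - 287*H = I*√122/2 - 287*529 = I*√122/2 - 151823 = -151823 + I*√122/2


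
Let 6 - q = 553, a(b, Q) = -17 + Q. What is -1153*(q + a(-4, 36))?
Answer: 608784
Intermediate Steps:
q = -547 (q = 6 - 1*553 = 6 - 553 = -547)
-1153*(q + a(-4, 36)) = -1153*(-547 + (-17 + 36)) = -1153*(-547 + 19) = -1153*(-528) = 608784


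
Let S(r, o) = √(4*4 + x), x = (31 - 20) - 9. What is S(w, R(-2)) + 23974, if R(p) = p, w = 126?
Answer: 23974 + 3*√2 ≈ 23978.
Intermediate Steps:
x = 2 (x = 11 - 9 = 2)
S(r, o) = 3*√2 (S(r, o) = √(4*4 + 2) = √(16 + 2) = √18 = 3*√2)
S(w, R(-2)) + 23974 = 3*√2 + 23974 = 23974 + 3*√2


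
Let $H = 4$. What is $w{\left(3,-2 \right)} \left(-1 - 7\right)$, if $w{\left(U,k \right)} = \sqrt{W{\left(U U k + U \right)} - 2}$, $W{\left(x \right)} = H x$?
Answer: $- 8 i \sqrt{62} \approx - 62.992 i$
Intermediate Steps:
$W{\left(x \right)} = 4 x$
$w{\left(U,k \right)} = \sqrt{-2 + 4 U + 4 k U^{2}}$ ($w{\left(U,k \right)} = \sqrt{4 \left(U U k + U\right) - 2} = \sqrt{4 \left(U^{2} k + U\right) - 2} = \sqrt{4 \left(k U^{2} + U\right) - 2} = \sqrt{4 \left(U + k U^{2}\right) - 2} = \sqrt{\left(4 U + 4 k U^{2}\right) - 2} = \sqrt{-2 + 4 U + 4 k U^{2}}$)
$w{\left(3,-2 \right)} \left(-1 - 7\right) = \sqrt{2} \sqrt{-1 + 2 \cdot 3 \left(1 + 3 \left(-2\right)\right)} \left(-1 - 7\right) = \sqrt{2} \sqrt{-1 + 2 \cdot 3 \left(1 - 6\right)} \left(-8\right) = \sqrt{2} \sqrt{-1 + 2 \cdot 3 \left(-5\right)} \left(-8\right) = \sqrt{2} \sqrt{-1 - 30} \left(-8\right) = \sqrt{2} \sqrt{-31} \left(-8\right) = \sqrt{2} i \sqrt{31} \left(-8\right) = i \sqrt{62} \left(-8\right) = - 8 i \sqrt{62}$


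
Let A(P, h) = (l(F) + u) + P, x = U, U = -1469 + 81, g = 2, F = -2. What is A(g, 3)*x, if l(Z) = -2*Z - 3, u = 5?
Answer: -11104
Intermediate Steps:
l(Z) = -3 - 2*Z
U = -1388
x = -1388
A(P, h) = 6 + P (A(P, h) = ((-3 - 2*(-2)) + 5) + P = ((-3 + 4) + 5) + P = (1 + 5) + P = 6 + P)
A(g, 3)*x = (6 + 2)*(-1388) = 8*(-1388) = -11104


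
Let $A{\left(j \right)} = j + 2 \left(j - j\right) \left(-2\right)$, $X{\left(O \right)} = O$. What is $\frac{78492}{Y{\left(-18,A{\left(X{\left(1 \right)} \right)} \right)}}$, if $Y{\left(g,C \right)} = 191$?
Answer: $\frac{78492}{191} \approx 410.95$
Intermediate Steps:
$A{\left(j \right)} = j$ ($A{\left(j \right)} = j + 2 \cdot 0 \left(-2\right) = j + 0 \left(-2\right) = j + 0 = j$)
$\frac{78492}{Y{\left(-18,A{\left(X{\left(1 \right)} \right)} \right)}} = \frac{78492}{191}$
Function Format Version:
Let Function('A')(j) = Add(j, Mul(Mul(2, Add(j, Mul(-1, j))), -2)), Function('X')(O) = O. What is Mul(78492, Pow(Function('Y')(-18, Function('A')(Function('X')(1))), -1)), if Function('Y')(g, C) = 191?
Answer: Rational(78492, 191) ≈ 410.95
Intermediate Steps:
Function('A')(j) = j (Function('A')(j) = Add(j, Mul(Mul(2, 0), -2)) = Add(j, Mul(0, -2)) = Add(j, 0) = j)
Mul(78492, Pow(Function('Y')(-18, Function('A')(Function('X')(1))), -1)) = Mul(78492, Pow(191, -1)) = Mul(78492, Rational(1, 191)) = Rational(78492, 191)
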